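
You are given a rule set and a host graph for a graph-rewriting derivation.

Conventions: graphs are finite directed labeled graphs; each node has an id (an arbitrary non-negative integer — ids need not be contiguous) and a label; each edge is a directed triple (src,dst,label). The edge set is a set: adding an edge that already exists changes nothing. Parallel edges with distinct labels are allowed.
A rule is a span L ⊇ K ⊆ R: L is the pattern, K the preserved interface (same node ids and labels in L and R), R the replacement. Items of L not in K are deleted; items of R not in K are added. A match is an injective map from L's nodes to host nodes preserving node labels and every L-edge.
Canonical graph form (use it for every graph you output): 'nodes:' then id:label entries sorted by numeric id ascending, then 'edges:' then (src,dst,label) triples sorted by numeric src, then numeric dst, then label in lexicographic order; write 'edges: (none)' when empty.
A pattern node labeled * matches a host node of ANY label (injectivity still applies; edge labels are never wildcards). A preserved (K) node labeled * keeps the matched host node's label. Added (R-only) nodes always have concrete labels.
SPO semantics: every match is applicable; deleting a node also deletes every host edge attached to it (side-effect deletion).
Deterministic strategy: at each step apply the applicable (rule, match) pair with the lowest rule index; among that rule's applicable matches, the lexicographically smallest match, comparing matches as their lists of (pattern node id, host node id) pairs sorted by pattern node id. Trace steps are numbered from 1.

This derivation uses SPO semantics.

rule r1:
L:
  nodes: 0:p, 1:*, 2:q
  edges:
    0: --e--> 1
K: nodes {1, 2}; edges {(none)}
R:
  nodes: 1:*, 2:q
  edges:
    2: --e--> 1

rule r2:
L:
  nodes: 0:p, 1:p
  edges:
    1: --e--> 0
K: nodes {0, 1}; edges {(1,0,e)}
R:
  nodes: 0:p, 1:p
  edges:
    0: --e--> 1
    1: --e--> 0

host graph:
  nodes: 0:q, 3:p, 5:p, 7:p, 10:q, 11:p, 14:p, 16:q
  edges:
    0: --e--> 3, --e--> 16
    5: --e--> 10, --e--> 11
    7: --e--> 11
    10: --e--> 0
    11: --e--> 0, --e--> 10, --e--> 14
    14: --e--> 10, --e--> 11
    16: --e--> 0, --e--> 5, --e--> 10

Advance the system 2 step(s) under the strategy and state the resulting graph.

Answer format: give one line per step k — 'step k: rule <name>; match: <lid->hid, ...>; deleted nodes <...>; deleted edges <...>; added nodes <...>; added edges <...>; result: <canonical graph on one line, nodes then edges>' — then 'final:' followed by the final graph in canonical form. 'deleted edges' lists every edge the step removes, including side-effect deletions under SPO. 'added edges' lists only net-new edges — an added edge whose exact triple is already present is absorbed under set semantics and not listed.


step 1: rule r1; match: 0->5, 1->10, 2->0; deleted nodes 5; deleted edges (5,10,e); (5,11,e); (16,5,e); added nodes (none); added edges (0,10,e); result: nodes: 0:q, 3:p, 7:p, 10:q, 11:p, 14:p, 16:q edges: (0,3,e); (0,10,e); (0,16,e); (7,11,e); (10,0,e); (11,0,e); (11,10,e); (11,14,e); (14,10,e); (14,11,e); (16,0,e); (16,10,e)
step 2: rule r1; match: 0->7, 1->11, 2->0; deleted nodes 7; deleted edges (7,11,e); added nodes (none); added edges (0,11,e); result: nodes: 0:q, 3:p, 10:q, 11:p, 14:p, 16:q edges: (0,3,e); (0,10,e); (0,11,e); (0,16,e); (10,0,e); (11,0,e); (11,10,e); (11,14,e); (14,10,e); (14,11,e); (16,0,e); (16,10,e)
final:
nodes: 0:q, 3:p, 10:q, 11:p, 14:p, 16:q
edges: (0,3,e); (0,10,e); (0,11,e); (0,16,e); (10,0,e); (11,0,e); (11,10,e); (11,14,e); (14,10,e); (14,11,e); (16,0,e); (16,10,e)


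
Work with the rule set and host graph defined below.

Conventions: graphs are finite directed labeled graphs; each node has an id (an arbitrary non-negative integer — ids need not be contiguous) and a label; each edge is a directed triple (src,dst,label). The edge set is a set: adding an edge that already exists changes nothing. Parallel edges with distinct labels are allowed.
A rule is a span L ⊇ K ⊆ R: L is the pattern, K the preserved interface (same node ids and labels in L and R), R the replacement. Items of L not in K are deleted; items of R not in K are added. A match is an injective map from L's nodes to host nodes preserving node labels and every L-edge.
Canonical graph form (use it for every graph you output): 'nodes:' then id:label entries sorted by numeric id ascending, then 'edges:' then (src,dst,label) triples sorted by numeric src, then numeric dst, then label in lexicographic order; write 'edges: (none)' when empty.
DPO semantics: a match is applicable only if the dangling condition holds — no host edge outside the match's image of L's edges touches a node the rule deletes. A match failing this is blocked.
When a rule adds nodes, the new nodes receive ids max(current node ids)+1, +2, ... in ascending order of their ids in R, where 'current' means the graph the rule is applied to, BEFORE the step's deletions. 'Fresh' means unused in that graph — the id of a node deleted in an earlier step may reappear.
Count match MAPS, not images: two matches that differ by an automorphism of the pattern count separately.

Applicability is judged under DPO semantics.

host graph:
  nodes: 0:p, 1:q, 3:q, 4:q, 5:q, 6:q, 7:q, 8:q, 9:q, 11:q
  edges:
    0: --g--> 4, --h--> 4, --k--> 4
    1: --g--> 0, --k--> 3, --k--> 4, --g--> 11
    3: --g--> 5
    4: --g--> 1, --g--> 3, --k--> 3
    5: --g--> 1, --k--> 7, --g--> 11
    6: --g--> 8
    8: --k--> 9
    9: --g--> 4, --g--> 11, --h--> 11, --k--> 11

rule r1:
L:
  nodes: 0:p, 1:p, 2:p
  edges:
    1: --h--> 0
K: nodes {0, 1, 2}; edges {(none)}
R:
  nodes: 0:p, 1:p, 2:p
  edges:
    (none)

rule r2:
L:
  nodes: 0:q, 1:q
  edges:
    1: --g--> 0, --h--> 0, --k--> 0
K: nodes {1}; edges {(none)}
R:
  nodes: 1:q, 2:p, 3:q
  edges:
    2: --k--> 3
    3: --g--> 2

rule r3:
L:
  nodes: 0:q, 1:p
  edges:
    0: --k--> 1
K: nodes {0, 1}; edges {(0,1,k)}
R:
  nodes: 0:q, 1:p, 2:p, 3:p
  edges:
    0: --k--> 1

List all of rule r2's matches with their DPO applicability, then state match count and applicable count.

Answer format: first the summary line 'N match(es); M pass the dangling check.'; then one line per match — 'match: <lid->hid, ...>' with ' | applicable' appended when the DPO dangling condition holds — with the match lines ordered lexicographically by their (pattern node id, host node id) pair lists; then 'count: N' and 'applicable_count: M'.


1 match(es); 0 pass the dangling check.
match: 0->11, 1->9
count: 1
applicable_count: 0


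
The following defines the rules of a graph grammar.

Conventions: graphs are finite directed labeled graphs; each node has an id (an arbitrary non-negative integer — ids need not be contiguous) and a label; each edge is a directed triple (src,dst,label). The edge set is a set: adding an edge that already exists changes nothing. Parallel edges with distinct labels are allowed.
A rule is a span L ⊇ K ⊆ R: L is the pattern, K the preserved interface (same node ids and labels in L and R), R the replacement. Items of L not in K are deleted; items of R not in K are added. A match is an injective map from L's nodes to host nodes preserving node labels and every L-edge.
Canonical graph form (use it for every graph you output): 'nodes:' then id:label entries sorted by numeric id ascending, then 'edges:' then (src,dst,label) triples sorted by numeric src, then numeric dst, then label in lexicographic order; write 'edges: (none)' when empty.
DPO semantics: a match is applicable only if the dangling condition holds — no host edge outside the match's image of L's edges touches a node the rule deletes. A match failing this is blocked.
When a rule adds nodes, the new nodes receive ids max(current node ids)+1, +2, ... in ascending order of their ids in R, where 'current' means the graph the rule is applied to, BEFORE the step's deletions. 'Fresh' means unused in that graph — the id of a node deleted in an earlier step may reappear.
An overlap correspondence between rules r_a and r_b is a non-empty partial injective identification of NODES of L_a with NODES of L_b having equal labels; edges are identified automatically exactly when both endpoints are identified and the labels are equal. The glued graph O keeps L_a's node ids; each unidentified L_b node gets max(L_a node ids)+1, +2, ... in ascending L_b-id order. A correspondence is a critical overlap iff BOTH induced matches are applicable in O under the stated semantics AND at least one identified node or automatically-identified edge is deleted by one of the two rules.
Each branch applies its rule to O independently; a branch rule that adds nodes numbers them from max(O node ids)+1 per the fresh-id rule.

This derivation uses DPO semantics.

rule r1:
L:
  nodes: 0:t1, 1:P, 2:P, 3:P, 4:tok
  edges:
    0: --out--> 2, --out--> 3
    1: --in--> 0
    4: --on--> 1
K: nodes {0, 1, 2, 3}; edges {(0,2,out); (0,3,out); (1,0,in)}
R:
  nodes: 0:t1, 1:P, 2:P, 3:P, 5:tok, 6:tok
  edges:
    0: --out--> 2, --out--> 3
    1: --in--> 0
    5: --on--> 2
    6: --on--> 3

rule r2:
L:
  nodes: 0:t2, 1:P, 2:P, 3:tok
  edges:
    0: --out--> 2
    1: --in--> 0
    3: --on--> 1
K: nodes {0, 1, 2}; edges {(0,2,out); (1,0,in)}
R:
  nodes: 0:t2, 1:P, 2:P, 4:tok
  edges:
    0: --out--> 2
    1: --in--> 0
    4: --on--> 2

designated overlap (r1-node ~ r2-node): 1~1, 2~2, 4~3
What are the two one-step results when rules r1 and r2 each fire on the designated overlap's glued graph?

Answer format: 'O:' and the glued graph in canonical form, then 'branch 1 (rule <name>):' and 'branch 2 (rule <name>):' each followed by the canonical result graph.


O:
nodes: 0:t1, 1:P, 2:P, 3:P, 4:tok, 5:t2
edges: (0,2,out); (0,3,out); (1,0,in); (1,5,in); (4,1,on); (5,2,out)
branch 1 (rule r1):
nodes: 0:t1, 1:P, 2:P, 3:P, 5:t2, 6:tok, 7:tok
edges: (0,2,out); (0,3,out); (1,0,in); (1,5,in); (5,2,out); (6,2,on); (7,3,on)
branch 2 (rule r2):
nodes: 0:t1, 1:P, 2:P, 3:P, 5:t2, 6:tok
edges: (0,2,out); (0,3,out); (1,0,in); (1,5,in); (5,2,out); (6,2,on)


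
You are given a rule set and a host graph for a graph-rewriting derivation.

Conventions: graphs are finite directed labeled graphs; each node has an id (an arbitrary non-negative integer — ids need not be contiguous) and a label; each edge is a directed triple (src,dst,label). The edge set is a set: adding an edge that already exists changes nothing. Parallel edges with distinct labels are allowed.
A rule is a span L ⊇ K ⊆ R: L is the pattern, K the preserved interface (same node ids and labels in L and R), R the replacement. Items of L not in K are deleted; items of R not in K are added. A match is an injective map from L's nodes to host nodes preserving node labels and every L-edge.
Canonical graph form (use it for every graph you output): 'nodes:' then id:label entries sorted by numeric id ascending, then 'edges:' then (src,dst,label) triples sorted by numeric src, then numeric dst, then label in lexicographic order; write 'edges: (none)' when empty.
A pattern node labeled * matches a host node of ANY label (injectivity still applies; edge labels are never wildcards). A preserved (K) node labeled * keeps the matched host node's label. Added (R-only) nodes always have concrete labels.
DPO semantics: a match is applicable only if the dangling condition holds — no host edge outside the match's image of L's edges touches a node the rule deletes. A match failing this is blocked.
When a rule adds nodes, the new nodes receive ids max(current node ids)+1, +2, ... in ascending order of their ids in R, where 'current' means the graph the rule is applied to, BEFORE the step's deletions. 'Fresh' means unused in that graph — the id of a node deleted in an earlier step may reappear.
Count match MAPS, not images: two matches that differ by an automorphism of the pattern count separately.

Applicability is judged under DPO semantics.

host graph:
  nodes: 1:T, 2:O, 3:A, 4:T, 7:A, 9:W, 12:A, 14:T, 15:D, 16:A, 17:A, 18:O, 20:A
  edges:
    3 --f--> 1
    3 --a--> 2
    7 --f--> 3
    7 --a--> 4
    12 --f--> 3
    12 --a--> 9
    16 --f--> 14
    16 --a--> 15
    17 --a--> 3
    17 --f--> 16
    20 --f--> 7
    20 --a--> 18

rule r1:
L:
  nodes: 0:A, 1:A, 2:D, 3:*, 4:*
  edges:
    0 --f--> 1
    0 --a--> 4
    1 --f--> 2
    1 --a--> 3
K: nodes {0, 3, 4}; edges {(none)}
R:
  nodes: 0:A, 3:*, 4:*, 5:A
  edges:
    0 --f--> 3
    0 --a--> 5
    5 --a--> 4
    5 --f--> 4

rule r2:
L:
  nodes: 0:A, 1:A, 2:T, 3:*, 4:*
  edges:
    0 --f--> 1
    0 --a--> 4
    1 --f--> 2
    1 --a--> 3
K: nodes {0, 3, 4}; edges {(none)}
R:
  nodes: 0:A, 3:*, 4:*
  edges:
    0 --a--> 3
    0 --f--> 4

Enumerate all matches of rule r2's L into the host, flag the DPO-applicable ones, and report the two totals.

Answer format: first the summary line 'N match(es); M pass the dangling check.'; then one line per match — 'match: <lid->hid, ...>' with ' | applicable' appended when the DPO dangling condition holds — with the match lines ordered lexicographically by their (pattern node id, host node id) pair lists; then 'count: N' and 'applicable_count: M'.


3 match(es); 1 pass the dangling check.
match: 0->7, 1->3, 2->1, 3->2, 4->4
match: 0->12, 1->3, 2->1, 3->2, 4->9
match: 0->17, 1->16, 2->14, 3->15, 4->3 | applicable
count: 3
applicable_count: 1


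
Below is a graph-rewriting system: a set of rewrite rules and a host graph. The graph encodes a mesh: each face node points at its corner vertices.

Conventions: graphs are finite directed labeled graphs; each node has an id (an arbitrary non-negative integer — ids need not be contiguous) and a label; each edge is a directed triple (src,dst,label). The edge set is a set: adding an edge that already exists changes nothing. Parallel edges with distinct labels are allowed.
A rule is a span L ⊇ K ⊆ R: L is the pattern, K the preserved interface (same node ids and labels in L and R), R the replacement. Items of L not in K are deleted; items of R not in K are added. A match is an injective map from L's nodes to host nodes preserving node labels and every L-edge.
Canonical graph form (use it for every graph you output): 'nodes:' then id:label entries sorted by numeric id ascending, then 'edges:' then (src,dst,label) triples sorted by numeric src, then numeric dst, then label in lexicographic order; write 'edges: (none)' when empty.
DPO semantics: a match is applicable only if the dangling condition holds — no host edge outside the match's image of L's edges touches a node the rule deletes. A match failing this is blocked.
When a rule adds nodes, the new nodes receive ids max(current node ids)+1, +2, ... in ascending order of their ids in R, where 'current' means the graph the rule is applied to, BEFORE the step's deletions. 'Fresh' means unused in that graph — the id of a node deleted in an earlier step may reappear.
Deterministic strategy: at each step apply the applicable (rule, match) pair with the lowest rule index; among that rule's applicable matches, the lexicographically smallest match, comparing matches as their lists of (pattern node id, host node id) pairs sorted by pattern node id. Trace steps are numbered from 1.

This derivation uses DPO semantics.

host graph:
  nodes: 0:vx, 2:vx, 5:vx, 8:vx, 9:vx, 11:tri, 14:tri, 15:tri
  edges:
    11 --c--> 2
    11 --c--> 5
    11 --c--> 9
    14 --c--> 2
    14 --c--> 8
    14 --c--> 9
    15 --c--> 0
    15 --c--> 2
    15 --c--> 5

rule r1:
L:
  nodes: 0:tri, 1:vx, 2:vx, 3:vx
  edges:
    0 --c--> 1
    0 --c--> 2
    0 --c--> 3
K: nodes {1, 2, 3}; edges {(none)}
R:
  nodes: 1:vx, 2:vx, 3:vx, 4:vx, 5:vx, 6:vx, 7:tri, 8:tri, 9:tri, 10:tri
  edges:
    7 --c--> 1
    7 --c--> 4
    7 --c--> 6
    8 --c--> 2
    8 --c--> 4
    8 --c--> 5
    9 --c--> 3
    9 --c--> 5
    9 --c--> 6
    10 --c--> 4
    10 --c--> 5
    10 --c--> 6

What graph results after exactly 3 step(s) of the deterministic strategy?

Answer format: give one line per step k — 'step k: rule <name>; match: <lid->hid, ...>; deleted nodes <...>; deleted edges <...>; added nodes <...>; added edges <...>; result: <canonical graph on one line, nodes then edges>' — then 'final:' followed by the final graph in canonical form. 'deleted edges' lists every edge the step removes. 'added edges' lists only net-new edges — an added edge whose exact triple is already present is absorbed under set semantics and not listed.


step 1: rule r1; match: 0->11, 1->2, 2->5, 3->9; deleted nodes 11; deleted edges (11,2,c); (11,5,c); (11,9,c); added nodes 16, 17, 18, 19, 20, 21, 22; added edges (19,2,c); (19,16,c); (19,18,c); (20,5,c); (20,16,c); (20,17,c); (21,9,c); (21,17,c); (21,18,c); (22,16,c); (22,17,c); (22,18,c); result: nodes: 0:vx, 2:vx, 5:vx, 8:vx, 9:vx, 14:tri, 15:tri, 16:vx, 17:vx, 18:vx, 19:tri, 20:tri, 21:tri, 22:tri edges: (14,2,c); (14,8,c); (14,9,c); (15,0,c); (15,2,c); (15,5,c); (19,2,c); (19,16,c); (19,18,c); (20,5,c); (20,16,c); (20,17,c); (21,9,c); (21,17,c); (21,18,c); (22,16,c); (22,17,c); (22,18,c)
step 2: rule r1; match: 0->14, 1->2, 2->8, 3->9; deleted nodes 14; deleted edges (14,2,c); (14,8,c); (14,9,c); added nodes 23, 24, 25, 26, 27, 28, 29; added edges (26,2,c); (26,23,c); (26,25,c); (27,8,c); (27,23,c); (27,24,c); (28,9,c); (28,24,c); (28,25,c); (29,23,c); (29,24,c); (29,25,c); result: nodes: 0:vx, 2:vx, 5:vx, 8:vx, 9:vx, 15:tri, 16:vx, 17:vx, 18:vx, 19:tri, 20:tri, 21:tri, 22:tri, 23:vx, 24:vx, 25:vx, 26:tri, 27:tri, 28:tri, 29:tri edges: (15,0,c); (15,2,c); (15,5,c); (19,2,c); (19,16,c); (19,18,c); (20,5,c); (20,16,c); (20,17,c); (21,9,c); (21,17,c); (21,18,c); (22,16,c); (22,17,c); (22,18,c); (26,2,c); (26,23,c); (26,25,c); (27,8,c); (27,23,c); (27,24,c); (28,9,c); (28,24,c); (28,25,c); (29,23,c); (29,24,c); (29,25,c)
step 3: rule r1; match: 0->15, 1->0, 2->2, 3->5; deleted nodes 15; deleted edges (15,0,c); (15,2,c); (15,5,c); added nodes 30, 31, 32, 33, 34, 35, 36; added edges (33,0,c); (33,30,c); (33,32,c); (34,2,c); (34,30,c); (34,31,c); (35,5,c); (35,31,c); (35,32,c); (36,30,c); (36,31,c); (36,32,c); result: nodes: 0:vx, 2:vx, 5:vx, 8:vx, 9:vx, 16:vx, 17:vx, 18:vx, 19:tri, 20:tri, 21:tri, 22:tri, 23:vx, 24:vx, 25:vx, 26:tri, 27:tri, 28:tri, 29:tri, 30:vx, 31:vx, 32:vx, 33:tri, 34:tri, 35:tri, 36:tri edges: (19,2,c); (19,16,c); (19,18,c); (20,5,c); (20,16,c); (20,17,c); (21,9,c); (21,17,c); (21,18,c); (22,16,c); (22,17,c); (22,18,c); (26,2,c); (26,23,c); (26,25,c); (27,8,c); (27,23,c); (27,24,c); (28,9,c); (28,24,c); (28,25,c); (29,23,c); (29,24,c); (29,25,c); (33,0,c); (33,30,c); (33,32,c); (34,2,c); (34,30,c); (34,31,c); (35,5,c); (35,31,c); (35,32,c); (36,30,c); (36,31,c); (36,32,c)
final:
nodes: 0:vx, 2:vx, 5:vx, 8:vx, 9:vx, 16:vx, 17:vx, 18:vx, 19:tri, 20:tri, 21:tri, 22:tri, 23:vx, 24:vx, 25:vx, 26:tri, 27:tri, 28:tri, 29:tri, 30:vx, 31:vx, 32:vx, 33:tri, 34:tri, 35:tri, 36:tri
edges: (19,2,c); (19,16,c); (19,18,c); (20,5,c); (20,16,c); (20,17,c); (21,9,c); (21,17,c); (21,18,c); (22,16,c); (22,17,c); (22,18,c); (26,2,c); (26,23,c); (26,25,c); (27,8,c); (27,23,c); (27,24,c); (28,9,c); (28,24,c); (28,25,c); (29,23,c); (29,24,c); (29,25,c); (33,0,c); (33,30,c); (33,32,c); (34,2,c); (34,30,c); (34,31,c); (35,5,c); (35,31,c); (35,32,c); (36,30,c); (36,31,c); (36,32,c)


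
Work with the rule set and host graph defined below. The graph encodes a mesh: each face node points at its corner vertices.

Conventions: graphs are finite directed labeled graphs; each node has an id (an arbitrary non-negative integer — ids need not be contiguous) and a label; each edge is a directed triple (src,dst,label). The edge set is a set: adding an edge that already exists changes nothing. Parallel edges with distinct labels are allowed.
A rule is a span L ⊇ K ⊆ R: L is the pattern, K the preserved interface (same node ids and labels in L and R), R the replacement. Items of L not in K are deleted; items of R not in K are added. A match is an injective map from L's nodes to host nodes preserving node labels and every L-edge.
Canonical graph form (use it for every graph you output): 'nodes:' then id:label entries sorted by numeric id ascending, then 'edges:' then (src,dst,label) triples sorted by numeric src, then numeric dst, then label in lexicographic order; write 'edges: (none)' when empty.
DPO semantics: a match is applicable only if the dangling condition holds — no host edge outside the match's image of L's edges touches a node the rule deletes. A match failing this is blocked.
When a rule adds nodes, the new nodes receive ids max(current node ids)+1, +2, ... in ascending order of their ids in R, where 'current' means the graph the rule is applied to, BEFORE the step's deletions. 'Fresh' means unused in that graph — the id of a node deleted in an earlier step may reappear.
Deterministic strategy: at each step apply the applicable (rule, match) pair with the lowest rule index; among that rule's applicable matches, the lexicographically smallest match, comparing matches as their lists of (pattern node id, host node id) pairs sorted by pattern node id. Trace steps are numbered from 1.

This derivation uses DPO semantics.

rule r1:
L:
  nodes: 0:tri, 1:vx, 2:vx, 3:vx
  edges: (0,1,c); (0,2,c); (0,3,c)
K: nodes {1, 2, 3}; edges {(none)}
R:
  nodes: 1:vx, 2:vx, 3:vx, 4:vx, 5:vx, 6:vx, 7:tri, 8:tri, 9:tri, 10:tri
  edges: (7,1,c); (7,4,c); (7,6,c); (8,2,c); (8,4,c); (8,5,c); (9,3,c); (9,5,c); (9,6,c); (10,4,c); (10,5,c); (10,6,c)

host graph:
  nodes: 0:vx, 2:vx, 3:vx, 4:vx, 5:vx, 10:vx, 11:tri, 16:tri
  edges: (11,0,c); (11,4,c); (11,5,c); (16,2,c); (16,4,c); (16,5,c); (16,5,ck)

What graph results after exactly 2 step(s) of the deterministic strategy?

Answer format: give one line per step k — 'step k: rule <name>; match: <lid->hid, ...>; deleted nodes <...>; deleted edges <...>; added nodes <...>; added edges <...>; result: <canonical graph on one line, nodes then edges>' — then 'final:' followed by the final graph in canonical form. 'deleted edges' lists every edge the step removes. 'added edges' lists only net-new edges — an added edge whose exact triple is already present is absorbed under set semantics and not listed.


step 1: rule r1; match: 0->11, 1->0, 2->4, 3->5; deleted nodes 11; deleted edges (11,0,c); (11,4,c); (11,5,c); added nodes 17, 18, 19, 20, 21, 22, 23; added edges (20,0,c); (20,17,c); (20,19,c); (21,4,c); (21,17,c); (21,18,c); (22,5,c); (22,18,c); (22,19,c); (23,17,c); (23,18,c); (23,19,c); result: nodes: 0:vx, 2:vx, 3:vx, 4:vx, 5:vx, 10:vx, 16:tri, 17:vx, 18:vx, 19:vx, 20:tri, 21:tri, 22:tri, 23:tri edges: (16,2,c); (16,4,c); (16,5,c); (16,5,ck); (20,0,c); (20,17,c); (20,19,c); (21,4,c); (21,17,c); (21,18,c); (22,5,c); (22,18,c); (22,19,c); (23,17,c); (23,18,c); (23,19,c)
step 2: rule r1; match: 0->20, 1->0, 2->17, 3->19; deleted nodes 20; deleted edges (20,0,c); (20,17,c); (20,19,c); added nodes 24, 25, 26, 27, 28, 29, 30; added edges (27,0,c); (27,24,c); (27,26,c); (28,17,c); (28,24,c); (28,25,c); (29,19,c); (29,25,c); (29,26,c); (30,24,c); (30,25,c); (30,26,c); result: nodes: 0:vx, 2:vx, 3:vx, 4:vx, 5:vx, 10:vx, 16:tri, 17:vx, 18:vx, 19:vx, 21:tri, 22:tri, 23:tri, 24:vx, 25:vx, 26:vx, 27:tri, 28:tri, 29:tri, 30:tri edges: (16,2,c); (16,4,c); (16,5,c); (16,5,ck); (21,4,c); (21,17,c); (21,18,c); (22,5,c); (22,18,c); (22,19,c); (23,17,c); (23,18,c); (23,19,c); (27,0,c); (27,24,c); (27,26,c); (28,17,c); (28,24,c); (28,25,c); (29,19,c); (29,25,c); (29,26,c); (30,24,c); (30,25,c); (30,26,c)
final:
nodes: 0:vx, 2:vx, 3:vx, 4:vx, 5:vx, 10:vx, 16:tri, 17:vx, 18:vx, 19:vx, 21:tri, 22:tri, 23:tri, 24:vx, 25:vx, 26:vx, 27:tri, 28:tri, 29:tri, 30:tri
edges: (16,2,c); (16,4,c); (16,5,c); (16,5,ck); (21,4,c); (21,17,c); (21,18,c); (22,5,c); (22,18,c); (22,19,c); (23,17,c); (23,18,c); (23,19,c); (27,0,c); (27,24,c); (27,26,c); (28,17,c); (28,24,c); (28,25,c); (29,19,c); (29,25,c); (29,26,c); (30,24,c); (30,25,c); (30,26,c)


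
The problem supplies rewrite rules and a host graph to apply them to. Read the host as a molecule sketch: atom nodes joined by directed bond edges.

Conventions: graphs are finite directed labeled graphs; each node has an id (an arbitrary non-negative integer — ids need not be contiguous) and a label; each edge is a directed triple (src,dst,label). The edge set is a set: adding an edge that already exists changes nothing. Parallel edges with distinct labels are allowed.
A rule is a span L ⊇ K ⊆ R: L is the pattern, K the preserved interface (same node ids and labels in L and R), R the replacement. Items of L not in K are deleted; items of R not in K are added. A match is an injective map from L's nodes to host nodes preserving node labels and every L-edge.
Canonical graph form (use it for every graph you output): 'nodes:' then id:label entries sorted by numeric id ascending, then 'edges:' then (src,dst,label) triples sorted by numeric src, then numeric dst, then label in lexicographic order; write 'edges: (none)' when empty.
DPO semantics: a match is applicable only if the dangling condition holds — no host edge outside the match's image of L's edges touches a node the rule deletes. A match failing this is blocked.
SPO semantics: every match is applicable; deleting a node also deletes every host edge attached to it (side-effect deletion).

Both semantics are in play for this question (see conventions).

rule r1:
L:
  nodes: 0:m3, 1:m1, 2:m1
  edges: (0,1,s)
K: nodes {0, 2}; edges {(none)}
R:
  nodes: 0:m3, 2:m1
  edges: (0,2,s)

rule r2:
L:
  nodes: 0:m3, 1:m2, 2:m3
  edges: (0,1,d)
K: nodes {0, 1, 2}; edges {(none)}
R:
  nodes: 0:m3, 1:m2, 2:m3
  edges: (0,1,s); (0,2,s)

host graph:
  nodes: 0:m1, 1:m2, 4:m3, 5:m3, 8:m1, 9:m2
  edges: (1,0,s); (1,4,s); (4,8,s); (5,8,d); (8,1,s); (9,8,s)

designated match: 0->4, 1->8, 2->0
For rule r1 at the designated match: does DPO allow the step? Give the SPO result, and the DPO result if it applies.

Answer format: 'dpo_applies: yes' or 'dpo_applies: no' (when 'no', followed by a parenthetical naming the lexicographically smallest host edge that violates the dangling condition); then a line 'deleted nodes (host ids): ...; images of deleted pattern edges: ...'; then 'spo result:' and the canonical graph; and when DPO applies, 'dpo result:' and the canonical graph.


dpo_applies: no
(the rule deletes node 8, which keeps host edge (5,8,d) outside the match image — the dangling condition fails, DPO blocks; SPO proceeds and side-deletes such edges)
deleted nodes (host ids): 8; images of deleted pattern edges: (4,8,s)
spo result:
nodes: 0:m1, 1:m2, 4:m3, 5:m3, 9:m2
edges: (1,0,s); (1,4,s); (4,0,s)


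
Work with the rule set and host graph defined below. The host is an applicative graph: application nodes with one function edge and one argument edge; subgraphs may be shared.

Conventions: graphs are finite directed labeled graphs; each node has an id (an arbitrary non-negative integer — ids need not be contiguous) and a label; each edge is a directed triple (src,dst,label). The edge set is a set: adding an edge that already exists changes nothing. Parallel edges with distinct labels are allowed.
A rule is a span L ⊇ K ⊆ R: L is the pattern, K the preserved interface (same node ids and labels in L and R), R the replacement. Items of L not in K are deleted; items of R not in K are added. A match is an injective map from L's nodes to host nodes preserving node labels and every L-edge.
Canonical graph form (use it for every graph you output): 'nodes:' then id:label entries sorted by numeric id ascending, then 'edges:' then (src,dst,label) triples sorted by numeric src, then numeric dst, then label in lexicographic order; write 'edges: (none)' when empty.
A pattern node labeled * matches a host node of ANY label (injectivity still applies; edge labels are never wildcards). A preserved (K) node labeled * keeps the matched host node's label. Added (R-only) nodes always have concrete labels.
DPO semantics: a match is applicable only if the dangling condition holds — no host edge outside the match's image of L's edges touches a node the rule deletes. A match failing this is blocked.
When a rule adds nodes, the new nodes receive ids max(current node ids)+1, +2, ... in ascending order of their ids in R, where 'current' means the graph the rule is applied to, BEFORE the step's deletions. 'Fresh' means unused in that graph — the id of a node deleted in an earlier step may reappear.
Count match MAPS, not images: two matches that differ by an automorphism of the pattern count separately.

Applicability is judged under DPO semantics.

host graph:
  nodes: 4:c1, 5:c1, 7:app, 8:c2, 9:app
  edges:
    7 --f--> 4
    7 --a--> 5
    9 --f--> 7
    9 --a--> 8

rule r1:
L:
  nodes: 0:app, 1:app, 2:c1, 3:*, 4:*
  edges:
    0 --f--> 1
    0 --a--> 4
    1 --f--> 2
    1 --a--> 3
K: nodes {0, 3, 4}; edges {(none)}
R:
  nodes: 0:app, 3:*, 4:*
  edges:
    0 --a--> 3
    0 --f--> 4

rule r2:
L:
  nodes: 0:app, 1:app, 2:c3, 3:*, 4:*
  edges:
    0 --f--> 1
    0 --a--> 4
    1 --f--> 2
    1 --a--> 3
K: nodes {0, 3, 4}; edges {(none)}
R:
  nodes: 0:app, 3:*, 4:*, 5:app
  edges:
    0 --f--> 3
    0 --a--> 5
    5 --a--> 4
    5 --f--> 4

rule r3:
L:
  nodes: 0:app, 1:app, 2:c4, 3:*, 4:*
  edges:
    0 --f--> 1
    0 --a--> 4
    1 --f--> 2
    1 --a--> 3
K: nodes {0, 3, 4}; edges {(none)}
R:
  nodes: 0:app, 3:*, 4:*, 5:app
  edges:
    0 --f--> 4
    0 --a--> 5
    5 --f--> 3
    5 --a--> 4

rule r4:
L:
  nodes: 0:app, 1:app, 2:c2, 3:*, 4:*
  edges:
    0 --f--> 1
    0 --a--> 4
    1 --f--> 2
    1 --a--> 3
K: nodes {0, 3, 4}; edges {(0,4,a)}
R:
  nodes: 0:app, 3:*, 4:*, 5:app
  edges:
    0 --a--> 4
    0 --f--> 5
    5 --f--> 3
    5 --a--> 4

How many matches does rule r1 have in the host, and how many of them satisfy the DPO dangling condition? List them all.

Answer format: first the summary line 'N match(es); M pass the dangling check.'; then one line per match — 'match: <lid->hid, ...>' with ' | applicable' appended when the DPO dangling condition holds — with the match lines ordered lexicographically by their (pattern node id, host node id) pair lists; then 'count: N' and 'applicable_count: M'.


1 match(es); 1 pass the dangling check.
match: 0->9, 1->7, 2->4, 3->5, 4->8 | applicable
count: 1
applicable_count: 1


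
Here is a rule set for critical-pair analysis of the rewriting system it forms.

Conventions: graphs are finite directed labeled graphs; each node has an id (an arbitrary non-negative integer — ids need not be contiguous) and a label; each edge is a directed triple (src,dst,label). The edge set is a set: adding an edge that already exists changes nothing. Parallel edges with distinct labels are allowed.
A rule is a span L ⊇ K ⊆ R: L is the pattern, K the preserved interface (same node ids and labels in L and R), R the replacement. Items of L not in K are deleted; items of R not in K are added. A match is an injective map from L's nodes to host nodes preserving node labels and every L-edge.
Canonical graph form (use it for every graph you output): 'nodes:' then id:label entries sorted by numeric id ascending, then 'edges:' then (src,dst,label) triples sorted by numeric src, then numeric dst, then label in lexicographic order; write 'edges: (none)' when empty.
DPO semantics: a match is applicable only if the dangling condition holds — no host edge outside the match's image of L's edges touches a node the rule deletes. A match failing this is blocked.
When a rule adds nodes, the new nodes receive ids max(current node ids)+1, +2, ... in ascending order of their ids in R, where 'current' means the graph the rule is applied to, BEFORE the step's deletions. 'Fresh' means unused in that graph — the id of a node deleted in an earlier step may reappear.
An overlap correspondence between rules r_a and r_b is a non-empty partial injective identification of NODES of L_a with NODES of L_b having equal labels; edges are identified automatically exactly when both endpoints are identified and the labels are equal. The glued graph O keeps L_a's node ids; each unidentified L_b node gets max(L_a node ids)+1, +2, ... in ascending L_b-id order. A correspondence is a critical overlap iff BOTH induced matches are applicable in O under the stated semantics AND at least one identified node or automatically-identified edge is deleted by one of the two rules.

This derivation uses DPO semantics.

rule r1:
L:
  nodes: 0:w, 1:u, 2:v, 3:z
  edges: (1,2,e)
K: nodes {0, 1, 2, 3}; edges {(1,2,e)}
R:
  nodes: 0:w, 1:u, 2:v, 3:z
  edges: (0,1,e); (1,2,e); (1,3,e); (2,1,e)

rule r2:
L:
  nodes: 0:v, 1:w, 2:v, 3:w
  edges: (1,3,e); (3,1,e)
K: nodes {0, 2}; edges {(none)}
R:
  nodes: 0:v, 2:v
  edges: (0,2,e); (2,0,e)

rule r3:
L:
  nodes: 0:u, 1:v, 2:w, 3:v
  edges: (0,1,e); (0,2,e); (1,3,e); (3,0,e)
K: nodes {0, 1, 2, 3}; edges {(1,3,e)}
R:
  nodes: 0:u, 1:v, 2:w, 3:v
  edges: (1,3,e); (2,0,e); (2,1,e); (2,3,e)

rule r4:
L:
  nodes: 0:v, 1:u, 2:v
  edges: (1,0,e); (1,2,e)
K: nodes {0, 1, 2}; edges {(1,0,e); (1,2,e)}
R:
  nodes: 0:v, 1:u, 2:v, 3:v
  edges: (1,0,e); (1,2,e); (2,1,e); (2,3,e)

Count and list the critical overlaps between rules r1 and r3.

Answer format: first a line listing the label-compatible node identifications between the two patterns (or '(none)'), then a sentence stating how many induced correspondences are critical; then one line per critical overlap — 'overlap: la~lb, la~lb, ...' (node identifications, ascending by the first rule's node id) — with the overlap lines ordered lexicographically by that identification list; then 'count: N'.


label-compatible node identifications between L(r1) and L(r3): 0~2, 1~0, 2~1, 2~3
2 of the induced correspondences are critical overlaps of r1 and r3.
overlap: 0~2, 1~0, 2~1
overlap: 1~0, 2~1
count: 2


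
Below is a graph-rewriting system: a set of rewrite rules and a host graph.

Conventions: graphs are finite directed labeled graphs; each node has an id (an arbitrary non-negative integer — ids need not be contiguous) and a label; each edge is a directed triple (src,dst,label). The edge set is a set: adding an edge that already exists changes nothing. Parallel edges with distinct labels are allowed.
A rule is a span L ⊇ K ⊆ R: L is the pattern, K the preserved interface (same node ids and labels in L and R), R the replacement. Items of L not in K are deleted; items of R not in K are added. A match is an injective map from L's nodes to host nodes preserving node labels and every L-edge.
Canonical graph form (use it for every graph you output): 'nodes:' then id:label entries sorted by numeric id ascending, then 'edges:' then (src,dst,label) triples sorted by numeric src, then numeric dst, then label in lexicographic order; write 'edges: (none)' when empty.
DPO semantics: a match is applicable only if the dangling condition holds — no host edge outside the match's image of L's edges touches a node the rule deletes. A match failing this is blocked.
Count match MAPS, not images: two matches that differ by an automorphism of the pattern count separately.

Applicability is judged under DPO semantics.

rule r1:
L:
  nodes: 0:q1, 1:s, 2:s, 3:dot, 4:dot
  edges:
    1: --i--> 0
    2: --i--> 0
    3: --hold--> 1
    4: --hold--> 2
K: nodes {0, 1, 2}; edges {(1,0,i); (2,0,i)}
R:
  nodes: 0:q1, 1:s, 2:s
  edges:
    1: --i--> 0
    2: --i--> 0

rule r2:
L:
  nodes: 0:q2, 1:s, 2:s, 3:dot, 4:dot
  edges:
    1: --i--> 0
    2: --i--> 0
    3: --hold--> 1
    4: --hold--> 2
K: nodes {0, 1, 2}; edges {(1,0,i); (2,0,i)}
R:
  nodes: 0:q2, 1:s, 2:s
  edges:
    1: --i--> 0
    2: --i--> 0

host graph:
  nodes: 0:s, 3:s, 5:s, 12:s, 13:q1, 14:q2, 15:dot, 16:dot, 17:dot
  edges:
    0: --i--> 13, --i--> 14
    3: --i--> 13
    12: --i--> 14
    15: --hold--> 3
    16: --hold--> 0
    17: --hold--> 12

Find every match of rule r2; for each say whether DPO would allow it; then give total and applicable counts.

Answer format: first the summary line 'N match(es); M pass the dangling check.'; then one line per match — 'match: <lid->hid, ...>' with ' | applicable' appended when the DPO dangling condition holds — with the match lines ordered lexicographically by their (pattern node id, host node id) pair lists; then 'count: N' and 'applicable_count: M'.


2 match(es); 2 pass the dangling check.
match: 0->14, 1->0, 2->12, 3->16, 4->17 | applicable
match: 0->14, 1->12, 2->0, 3->17, 4->16 | applicable
count: 2
applicable_count: 2


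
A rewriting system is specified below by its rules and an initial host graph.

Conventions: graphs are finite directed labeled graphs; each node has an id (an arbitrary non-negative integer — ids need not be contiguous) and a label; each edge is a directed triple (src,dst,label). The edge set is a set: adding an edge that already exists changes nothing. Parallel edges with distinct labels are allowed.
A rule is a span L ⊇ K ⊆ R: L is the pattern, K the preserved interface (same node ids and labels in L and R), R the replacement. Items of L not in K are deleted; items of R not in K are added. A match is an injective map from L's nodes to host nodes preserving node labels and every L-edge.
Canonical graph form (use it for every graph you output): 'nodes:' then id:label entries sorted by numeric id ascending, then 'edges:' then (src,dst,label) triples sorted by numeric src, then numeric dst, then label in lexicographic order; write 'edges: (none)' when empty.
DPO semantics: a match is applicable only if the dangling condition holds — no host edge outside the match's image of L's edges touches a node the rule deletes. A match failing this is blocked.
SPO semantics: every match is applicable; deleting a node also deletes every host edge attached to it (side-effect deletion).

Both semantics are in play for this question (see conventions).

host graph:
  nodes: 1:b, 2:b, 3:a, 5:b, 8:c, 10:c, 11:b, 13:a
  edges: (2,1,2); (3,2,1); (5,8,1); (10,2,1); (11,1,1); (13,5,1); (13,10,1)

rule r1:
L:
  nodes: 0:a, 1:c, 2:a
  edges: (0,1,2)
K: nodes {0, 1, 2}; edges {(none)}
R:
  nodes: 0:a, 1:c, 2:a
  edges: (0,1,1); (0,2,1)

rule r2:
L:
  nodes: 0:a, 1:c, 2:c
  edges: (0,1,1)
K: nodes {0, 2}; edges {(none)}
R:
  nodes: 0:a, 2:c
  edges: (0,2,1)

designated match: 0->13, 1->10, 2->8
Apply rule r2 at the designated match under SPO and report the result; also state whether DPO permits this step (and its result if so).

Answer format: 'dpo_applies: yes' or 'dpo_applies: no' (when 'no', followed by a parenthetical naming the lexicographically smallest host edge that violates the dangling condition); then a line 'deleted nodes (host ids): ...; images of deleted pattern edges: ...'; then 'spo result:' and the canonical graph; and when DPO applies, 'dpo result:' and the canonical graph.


dpo_applies: no
(the rule deletes node 10, which keeps host edge (10,2,1) outside the match image — the dangling condition fails, DPO blocks; SPO proceeds and side-deletes such edges)
deleted nodes (host ids): 10; images of deleted pattern edges: (13,10,1)
spo result:
nodes: 1:b, 2:b, 3:a, 5:b, 8:c, 11:b, 13:a
edges: (2,1,2); (3,2,1); (5,8,1); (11,1,1); (13,5,1); (13,8,1)


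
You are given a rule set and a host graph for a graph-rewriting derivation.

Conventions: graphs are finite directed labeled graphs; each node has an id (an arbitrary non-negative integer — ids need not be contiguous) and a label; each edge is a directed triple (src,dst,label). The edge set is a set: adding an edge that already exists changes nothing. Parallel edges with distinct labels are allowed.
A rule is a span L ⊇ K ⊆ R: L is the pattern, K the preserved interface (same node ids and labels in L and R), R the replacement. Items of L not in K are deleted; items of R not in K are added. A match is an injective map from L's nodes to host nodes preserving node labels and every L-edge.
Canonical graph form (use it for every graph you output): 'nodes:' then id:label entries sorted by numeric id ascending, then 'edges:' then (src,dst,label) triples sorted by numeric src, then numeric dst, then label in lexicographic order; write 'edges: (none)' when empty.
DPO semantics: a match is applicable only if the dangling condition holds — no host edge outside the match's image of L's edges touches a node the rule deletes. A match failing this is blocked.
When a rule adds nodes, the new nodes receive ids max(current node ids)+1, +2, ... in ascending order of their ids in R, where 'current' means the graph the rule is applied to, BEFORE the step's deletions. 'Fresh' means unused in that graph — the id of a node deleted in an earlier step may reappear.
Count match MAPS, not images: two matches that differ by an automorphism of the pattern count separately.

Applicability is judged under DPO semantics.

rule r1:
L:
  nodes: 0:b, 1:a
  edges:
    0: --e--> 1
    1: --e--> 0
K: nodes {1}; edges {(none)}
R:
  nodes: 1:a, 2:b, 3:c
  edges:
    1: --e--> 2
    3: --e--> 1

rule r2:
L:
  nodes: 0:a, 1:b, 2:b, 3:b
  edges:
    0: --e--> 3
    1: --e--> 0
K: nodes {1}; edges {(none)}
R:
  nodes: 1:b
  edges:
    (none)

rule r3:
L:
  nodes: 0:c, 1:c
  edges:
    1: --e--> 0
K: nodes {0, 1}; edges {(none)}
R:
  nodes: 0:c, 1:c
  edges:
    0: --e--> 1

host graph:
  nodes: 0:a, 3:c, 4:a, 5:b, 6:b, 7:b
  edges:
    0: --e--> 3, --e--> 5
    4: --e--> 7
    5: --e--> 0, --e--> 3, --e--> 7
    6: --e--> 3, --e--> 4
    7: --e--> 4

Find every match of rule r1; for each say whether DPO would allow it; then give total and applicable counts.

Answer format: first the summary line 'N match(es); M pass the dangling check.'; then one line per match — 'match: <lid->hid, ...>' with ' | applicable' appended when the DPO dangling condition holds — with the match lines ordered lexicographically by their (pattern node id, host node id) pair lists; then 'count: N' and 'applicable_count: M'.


2 match(es); 0 pass the dangling check.
match: 0->5, 1->0
match: 0->7, 1->4
count: 2
applicable_count: 0
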